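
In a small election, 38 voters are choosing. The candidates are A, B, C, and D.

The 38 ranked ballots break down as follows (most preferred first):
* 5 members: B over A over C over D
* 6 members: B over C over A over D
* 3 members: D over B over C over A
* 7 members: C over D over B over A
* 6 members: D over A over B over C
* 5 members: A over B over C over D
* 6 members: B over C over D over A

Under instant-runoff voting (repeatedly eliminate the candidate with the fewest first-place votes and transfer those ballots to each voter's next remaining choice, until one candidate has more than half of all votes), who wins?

Round 1: A 5, B 17, C 7, D 9. A eliminated.
Round 2: B 22, C 7, D 9. B has a majority (≥20).

B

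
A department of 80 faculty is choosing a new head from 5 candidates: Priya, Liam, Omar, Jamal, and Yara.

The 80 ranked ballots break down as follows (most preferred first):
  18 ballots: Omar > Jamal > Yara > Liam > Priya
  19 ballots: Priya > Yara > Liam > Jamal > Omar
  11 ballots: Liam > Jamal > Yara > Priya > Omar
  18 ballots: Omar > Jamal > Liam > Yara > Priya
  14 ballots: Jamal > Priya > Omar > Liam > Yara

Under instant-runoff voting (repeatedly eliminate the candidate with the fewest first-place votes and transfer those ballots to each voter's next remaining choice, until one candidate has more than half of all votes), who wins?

Jamal

Round 1: Priya 19, Liam 11, Omar 36, Jamal 14, Yara 0. Yara eliminated.
Round 2: Priya 19, Liam 11, Omar 36, Jamal 14. Liam eliminated.
Round 3: Priya 19, Omar 36, Jamal 25. Priya eliminated.
Round 4: Omar 36, Jamal 44. Jamal has a majority (≥41).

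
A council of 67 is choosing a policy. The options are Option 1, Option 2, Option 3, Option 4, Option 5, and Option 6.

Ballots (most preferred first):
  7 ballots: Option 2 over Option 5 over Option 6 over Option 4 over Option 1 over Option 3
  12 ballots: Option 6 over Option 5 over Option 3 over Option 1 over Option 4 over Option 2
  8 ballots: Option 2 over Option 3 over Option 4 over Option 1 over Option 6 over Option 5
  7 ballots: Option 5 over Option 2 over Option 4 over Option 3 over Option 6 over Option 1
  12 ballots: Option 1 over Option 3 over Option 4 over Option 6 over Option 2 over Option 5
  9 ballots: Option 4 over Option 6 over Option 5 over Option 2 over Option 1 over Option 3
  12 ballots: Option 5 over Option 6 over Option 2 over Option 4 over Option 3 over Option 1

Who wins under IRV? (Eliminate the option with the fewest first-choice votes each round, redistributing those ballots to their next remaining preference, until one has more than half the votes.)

Round 1: Option 1 12, Option 2 15, Option 3 0, Option 4 9, Option 5 19, Option 6 12. Option 3 eliminated.
Round 2: Option 1 12, Option 2 15, Option 4 9, Option 5 19, Option 6 12. Option 4 eliminated.
Round 3: Option 1 12, Option 2 15, Option 5 19, Option 6 21. Option 1 eliminated.
Round 4: Option 2 15, Option 5 19, Option 6 33. Option 2 eliminated.
Round 5: Option 5 26, Option 6 41. Option 6 has a majority (≥34).

Option 6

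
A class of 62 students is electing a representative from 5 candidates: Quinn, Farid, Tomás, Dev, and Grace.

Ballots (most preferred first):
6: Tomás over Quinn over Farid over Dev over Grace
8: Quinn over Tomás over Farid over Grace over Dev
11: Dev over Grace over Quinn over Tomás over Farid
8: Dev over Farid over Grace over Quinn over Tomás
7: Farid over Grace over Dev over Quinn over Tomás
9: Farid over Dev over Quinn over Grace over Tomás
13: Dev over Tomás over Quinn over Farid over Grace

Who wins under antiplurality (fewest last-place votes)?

Last-place votes: Quinn 0, Farid 11, Tomás 24, Dev 8, Grace 19.

Quinn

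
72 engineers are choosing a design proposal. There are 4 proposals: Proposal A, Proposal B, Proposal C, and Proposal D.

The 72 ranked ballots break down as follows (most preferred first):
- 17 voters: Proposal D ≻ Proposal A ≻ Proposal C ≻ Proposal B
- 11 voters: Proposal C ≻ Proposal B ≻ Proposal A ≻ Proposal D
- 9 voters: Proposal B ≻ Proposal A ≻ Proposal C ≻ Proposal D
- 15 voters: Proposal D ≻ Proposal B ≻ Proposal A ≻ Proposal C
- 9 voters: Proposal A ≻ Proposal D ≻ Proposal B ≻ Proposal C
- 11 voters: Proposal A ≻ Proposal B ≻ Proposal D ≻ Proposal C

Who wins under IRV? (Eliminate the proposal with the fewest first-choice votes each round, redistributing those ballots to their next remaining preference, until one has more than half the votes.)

Proposal A

Round 1: Proposal A 20, Proposal B 9, Proposal C 11, Proposal D 32. Proposal B eliminated.
Round 2: Proposal A 29, Proposal C 11, Proposal D 32. Proposal C eliminated.
Round 3: Proposal A 40, Proposal D 32. Proposal A has a majority (≥37).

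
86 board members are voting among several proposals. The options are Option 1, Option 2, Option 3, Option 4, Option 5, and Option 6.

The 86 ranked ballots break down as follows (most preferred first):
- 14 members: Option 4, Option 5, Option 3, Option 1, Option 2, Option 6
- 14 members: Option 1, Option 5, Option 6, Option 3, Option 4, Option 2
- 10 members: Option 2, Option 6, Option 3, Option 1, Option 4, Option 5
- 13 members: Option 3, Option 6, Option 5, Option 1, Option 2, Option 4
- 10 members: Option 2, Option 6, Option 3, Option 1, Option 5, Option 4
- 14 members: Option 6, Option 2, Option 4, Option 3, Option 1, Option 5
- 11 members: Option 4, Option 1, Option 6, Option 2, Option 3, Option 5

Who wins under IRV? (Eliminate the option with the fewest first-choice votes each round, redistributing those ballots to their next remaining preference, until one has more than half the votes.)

Option 6

Round 1: Option 1 14, Option 2 20, Option 3 13, Option 4 25, Option 5 0, Option 6 14. Option 5 eliminated.
Round 2: Option 1 14, Option 2 20, Option 3 13, Option 4 25, Option 6 14. Option 3 eliminated.
Round 3: Option 1 14, Option 2 20, Option 4 25, Option 6 27. Option 1 eliminated.
Round 4: Option 2 20, Option 4 25, Option 6 41. Option 2 eliminated.
Round 5: Option 4 25, Option 6 61. Option 6 has a majority (≥44).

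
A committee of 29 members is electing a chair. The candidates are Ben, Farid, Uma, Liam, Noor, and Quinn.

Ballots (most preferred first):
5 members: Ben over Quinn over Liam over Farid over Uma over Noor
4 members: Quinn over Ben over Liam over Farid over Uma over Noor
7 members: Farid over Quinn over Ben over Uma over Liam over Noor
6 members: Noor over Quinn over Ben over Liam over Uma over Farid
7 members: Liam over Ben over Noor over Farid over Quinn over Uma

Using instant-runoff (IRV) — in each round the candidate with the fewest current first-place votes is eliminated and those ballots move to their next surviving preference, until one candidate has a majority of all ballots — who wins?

Ben

Round 1: Ben 5, Farid 7, Uma 0, Liam 7, Noor 6, Quinn 4. Uma eliminated.
Round 2: Ben 5, Farid 7, Liam 7, Noor 6, Quinn 4. Quinn eliminated.
Round 3: Ben 9, Farid 7, Liam 7, Noor 6. Noor eliminated.
Round 4: Ben 15, Farid 7, Liam 7. Ben has a majority (≥15).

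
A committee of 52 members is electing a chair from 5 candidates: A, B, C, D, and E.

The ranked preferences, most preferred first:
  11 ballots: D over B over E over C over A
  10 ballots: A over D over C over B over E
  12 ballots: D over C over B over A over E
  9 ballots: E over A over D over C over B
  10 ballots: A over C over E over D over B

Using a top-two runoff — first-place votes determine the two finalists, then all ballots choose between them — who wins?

Round 1 first-place votes: A 20, B 0, C 0, D 23, E 9. D and A advance.
Runoff: D is ranked above A on 23 ballots, A above D on 29.

A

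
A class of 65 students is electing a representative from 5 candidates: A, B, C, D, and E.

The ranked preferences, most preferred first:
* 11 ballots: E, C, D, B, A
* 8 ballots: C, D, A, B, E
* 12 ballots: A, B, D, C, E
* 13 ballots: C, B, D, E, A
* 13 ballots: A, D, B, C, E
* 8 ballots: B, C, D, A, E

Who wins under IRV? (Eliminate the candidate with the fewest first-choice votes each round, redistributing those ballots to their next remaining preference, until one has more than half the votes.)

Round 1: A 25, B 8, C 21, D 0, E 11. D eliminated.
Round 2: A 25, B 8, C 21, E 11. B eliminated.
Round 3: A 25, C 29, E 11. E eliminated.
Round 4: A 25, C 40. C has a majority (≥33).

C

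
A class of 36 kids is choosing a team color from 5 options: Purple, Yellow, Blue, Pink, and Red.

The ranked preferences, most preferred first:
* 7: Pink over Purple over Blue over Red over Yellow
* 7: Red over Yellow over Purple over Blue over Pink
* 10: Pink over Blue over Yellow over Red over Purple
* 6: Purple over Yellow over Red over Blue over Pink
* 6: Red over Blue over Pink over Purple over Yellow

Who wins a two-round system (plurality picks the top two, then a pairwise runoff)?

Red

Round 1 first-place votes: Purple 6, Yellow 0, Blue 0, Pink 17, Red 13. Pink and Red advance.
Runoff: Pink is ranked above Red on 17 ballots, Red above Pink on 19.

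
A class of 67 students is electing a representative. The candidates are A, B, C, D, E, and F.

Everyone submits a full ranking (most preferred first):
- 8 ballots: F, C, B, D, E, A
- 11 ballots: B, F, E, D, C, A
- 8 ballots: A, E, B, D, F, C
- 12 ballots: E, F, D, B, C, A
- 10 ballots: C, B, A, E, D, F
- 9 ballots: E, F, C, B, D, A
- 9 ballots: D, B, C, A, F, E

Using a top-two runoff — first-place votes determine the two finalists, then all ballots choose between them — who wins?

B

Round 1 first-place votes: A 8, B 11, C 10, D 9, E 21, F 8. E and B advance.
Runoff: E is ranked above B on 29 ballots, B above E on 38.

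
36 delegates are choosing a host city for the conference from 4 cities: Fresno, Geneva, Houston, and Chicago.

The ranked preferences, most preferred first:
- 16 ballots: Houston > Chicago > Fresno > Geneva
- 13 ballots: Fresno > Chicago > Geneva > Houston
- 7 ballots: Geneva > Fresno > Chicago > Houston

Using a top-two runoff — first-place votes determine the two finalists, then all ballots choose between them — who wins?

Round 1 first-place votes: Fresno 13, Geneva 7, Houston 16, Chicago 0. Houston and Fresno advance.
Runoff: Houston is ranked above Fresno on 16 ballots, Fresno above Houston on 20.

Fresno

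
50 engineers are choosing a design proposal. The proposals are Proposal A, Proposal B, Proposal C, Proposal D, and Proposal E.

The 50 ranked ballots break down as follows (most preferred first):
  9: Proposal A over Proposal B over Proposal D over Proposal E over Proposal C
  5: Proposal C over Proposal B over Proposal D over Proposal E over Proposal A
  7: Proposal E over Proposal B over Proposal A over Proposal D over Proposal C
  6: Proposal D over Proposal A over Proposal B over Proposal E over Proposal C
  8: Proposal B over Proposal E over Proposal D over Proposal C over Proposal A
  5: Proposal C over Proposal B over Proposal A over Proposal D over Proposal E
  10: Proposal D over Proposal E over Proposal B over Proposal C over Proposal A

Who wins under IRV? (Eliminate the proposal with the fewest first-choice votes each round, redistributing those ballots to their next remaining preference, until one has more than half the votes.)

Proposal B

Round 1: Proposal A 9, Proposal B 8, Proposal C 10, Proposal D 16, Proposal E 7. Proposal E eliminated.
Round 2: Proposal A 9, Proposal B 15, Proposal C 10, Proposal D 16. Proposal A eliminated.
Round 3: Proposal B 24, Proposal C 10, Proposal D 16. Proposal C eliminated.
Round 4: Proposal B 34, Proposal D 16. Proposal B has a majority (≥26).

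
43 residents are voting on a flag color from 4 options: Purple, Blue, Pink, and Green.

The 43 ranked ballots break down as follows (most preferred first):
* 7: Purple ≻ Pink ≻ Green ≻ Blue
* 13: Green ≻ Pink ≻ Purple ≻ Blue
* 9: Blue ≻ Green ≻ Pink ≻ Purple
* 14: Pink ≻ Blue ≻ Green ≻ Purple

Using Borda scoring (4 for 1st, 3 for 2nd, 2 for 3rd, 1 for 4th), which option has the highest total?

Purple: 7×4 + 13×2 + 9×1 + 14×1 = 77
Blue: 7×1 + 13×1 + 9×4 + 14×3 = 98
Pink: 7×3 + 13×3 + 9×2 + 14×4 = 134
Green: 7×2 + 13×4 + 9×3 + 14×2 = 121

Pink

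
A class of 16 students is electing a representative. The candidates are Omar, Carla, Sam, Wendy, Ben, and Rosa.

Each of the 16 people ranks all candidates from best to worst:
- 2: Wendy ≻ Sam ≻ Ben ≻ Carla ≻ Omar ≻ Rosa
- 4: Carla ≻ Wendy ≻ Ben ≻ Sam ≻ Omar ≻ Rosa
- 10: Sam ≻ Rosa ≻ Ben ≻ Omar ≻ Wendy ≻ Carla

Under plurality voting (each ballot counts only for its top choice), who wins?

Sam

First-place votes: Omar 0, Carla 4, Sam 10, Wendy 2, Ben 0, Rosa 0.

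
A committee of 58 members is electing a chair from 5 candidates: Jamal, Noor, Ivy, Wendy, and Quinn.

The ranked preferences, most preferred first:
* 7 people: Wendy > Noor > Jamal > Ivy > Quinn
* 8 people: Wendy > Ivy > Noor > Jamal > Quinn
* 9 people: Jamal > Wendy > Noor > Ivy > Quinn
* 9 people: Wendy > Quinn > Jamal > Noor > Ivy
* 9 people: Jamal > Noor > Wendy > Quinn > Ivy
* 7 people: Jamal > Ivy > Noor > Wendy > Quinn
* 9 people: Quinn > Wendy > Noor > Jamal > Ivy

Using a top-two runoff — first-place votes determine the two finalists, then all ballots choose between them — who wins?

Wendy

Round 1 first-place votes: Jamal 25, Noor 0, Ivy 0, Wendy 24, Quinn 9. Jamal and Wendy advance.
Runoff: Jamal is ranked above Wendy on 25 ballots, Wendy above Jamal on 33.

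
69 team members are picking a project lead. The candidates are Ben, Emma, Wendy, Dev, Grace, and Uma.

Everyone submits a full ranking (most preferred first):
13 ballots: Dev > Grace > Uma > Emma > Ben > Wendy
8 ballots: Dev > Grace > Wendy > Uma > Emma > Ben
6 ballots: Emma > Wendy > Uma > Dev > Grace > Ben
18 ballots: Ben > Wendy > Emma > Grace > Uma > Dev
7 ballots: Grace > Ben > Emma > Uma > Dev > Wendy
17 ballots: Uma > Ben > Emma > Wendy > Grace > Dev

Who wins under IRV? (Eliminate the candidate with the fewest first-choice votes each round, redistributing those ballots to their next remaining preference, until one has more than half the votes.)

Uma

Round 1: Ben 18, Emma 6, Wendy 0, Dev 21, Grace 7, Uma 17. Wendy eliminated.
Round 2: Ben 18, Emma 6, Dev 21, Grace 7, Uma 17. Emma eliminated.
Round 3: Ben 18, Dev 21, Grace 7, Uma 23. Grace eliminated.
Round 4: Ben 25, Dev 21, Uma 23. Dev eliminated.
Round 5: Ben 25, Uma 44. Uma has a majority (≥35).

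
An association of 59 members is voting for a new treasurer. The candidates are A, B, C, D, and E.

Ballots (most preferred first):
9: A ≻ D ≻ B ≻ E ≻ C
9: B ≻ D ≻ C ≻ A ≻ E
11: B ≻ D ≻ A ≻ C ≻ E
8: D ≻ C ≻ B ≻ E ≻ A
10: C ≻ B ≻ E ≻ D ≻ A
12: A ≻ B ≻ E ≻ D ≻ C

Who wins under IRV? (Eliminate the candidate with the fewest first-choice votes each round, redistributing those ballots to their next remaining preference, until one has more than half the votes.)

Round 1: A 21, B 20, C 10, D 8, E 0. E eliminated.
Round 2: A 21, B 20, C 10, D 8. D eliminated.
Round 3: A 21, B 20, C 18. C eliminated.
Round 4: A 21, B 38. B has a majority (≥30).

B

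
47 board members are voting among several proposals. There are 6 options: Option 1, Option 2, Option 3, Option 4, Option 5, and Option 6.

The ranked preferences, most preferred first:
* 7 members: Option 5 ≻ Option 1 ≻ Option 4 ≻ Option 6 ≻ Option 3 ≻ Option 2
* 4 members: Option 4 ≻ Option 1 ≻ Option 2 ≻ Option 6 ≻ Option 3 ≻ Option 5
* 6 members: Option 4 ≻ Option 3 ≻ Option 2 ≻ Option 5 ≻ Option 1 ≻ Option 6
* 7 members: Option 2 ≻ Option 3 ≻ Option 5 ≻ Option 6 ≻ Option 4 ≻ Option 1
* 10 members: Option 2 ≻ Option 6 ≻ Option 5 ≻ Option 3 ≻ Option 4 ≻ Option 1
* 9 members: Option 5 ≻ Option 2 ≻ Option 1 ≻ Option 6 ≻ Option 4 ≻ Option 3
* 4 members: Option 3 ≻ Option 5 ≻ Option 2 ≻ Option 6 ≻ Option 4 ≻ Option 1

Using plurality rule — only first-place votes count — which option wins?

Option 2

First-place votes: Option 1 0, Option 2 17, Option 3 4, Option 4 10, Option 5 16, Option 6 0.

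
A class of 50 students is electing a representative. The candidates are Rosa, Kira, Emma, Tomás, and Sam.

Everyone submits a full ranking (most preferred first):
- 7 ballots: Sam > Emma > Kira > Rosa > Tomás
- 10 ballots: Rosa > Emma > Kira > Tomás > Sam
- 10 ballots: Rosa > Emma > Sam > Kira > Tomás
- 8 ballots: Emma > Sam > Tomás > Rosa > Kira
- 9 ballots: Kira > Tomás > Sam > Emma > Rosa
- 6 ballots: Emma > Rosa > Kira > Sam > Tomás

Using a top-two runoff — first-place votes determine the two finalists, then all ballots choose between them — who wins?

Round 1 first-place votes: Rosa 20, Kira 9, Emma 14, Tomás 0, Sam 7. Rosa and Emma advance.
Runoff: Rosa is ranked above Emma on 20 ballots, Emma above Rosa on 30.

Emma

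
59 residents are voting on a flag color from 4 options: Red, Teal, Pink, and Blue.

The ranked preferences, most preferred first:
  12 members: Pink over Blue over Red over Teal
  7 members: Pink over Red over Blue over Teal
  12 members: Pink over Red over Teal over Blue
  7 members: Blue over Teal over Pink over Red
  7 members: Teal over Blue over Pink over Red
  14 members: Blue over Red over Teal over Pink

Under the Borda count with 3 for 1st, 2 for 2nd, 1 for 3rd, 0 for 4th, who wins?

Blue

Red: 12×1 + 7×2 + 12×2 + 7×0 + 7×0 + 14×2 = 78
Teal: 12×0 + 7×0 + 12×1 + 7×2 + 7×3 + 14×1 = 61
Pink: 12×3 + 7×3 + 12×3 + 7×1 + 7×1 + 14×0 = 107
Blue: 12×2 + 7×1 + 12×0 + 7×3 + 7×2 + 14×3 = 108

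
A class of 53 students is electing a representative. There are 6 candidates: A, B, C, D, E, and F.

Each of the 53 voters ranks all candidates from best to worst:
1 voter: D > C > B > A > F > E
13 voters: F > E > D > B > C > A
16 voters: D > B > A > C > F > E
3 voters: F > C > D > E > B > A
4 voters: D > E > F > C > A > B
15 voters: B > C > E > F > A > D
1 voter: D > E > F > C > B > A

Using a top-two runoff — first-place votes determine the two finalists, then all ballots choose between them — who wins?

Round 1 first-place votes: A 0, B 15, C 0, D 22, E 0, F 16. D and F advance.
Runoff: D is ranked above F on 22 ballots, F above D on 31.

F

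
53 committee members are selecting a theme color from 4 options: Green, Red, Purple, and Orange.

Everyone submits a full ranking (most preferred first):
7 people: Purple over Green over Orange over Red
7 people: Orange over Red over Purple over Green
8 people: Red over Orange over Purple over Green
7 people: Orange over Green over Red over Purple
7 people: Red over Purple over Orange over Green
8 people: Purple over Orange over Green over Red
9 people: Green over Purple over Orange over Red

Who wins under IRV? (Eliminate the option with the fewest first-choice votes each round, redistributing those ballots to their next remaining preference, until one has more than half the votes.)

Round 1: Green 9, Red 15, Purple 15, Orange 14. Green eliminated.
Round 2: Red 15, Purple 24, Orange 14. Orange eliminated.
Round 3: Red 29, Purple 24. Red has a majority (≥27).

Red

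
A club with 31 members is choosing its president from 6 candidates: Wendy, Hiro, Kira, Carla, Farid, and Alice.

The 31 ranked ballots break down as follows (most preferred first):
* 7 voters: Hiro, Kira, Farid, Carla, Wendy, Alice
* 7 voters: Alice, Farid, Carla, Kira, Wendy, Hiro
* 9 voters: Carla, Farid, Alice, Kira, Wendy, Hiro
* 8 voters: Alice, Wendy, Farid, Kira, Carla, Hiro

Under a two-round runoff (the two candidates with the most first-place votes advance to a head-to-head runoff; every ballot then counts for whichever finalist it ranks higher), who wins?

Round 1 first-place votes: Wendy 0, Hiro 7, Kira 0, Carla 9, Farid 0, Alice 15. Alice and Carla advance.
Runoff: Alice is ranked above Carla on 15 ballots, Carla above Alice on 16.

Carla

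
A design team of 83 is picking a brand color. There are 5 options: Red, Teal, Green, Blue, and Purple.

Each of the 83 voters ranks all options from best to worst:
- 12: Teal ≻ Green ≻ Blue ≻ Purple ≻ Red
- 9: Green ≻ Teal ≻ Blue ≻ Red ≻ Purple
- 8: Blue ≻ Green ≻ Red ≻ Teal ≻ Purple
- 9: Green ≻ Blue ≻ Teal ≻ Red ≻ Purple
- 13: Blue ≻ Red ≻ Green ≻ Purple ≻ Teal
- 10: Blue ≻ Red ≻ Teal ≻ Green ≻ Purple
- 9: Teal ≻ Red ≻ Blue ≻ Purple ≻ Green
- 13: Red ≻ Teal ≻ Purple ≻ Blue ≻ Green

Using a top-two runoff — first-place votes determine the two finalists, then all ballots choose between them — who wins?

Teal

Round 1 first-place votes: Red 13, Teal 21, Green 18, Blue 31, Purple 0. Blue and Teal advance.
Runoff: Blue is ranked above Teal on 40 ballots, Teal above Blue on 43.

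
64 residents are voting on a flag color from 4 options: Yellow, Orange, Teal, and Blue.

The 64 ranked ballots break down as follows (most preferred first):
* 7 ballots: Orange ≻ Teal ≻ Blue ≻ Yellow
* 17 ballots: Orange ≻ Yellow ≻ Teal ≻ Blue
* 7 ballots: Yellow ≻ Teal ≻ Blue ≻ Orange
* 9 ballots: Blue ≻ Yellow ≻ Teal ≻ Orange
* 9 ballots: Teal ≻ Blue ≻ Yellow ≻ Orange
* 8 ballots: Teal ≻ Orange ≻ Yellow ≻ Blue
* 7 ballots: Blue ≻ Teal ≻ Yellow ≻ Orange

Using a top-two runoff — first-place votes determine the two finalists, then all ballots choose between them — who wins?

Teal

Round 1 first-place votes: Yellow 7, Orange 24, Teal 17, Blue 16. Orange and Teal advance.
Runoff: Orange is ranked above Teal on 24 ballots, Teal above Orange on 40.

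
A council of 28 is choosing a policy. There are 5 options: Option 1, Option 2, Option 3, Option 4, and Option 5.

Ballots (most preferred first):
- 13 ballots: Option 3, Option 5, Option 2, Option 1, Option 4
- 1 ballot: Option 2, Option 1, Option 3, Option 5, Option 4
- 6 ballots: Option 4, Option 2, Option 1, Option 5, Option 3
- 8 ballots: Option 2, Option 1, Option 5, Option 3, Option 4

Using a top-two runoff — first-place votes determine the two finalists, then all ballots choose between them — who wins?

Option 2

Round 1 first-place votes: Option 1 0, Option 2 9, Option 3 13, Option 4 6, Option 5 0. Option 3 and Option 2 advance.
Runoff: Option 3 is ranked above Option 2 on 13 ballots, Option 2 above Option 3 on 15.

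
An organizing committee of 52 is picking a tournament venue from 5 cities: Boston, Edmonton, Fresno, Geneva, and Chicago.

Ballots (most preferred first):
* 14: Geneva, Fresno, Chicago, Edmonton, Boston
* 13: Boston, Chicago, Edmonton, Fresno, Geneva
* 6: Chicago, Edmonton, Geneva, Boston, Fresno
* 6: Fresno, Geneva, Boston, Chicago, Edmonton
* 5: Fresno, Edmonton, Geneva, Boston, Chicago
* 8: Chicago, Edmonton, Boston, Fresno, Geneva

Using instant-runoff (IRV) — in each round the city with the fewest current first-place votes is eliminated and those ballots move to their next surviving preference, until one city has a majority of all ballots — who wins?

Round 1: Boston 13, Edmonton 0, Fresno 11, Geneva 14, Chicago 14. Edmonton eliminated.
Round 2: Boston 13, Fresno 11, Geneva 14, Chicago 14. Fresno eliminated.
Round 3: Boston 13, Geneva 25, Chicago 14. Boston eliminated.
Round 4: Geneva 25, Chicago 27. Chicago has a majority (≥27).

Chicago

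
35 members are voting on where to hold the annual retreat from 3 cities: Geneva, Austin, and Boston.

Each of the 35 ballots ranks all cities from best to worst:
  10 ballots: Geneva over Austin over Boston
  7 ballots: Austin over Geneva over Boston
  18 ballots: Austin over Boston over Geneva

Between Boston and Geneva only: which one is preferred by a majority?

Boston is ranked above Geneva on 18 ballots; Geneva above Boston on 17.

Boston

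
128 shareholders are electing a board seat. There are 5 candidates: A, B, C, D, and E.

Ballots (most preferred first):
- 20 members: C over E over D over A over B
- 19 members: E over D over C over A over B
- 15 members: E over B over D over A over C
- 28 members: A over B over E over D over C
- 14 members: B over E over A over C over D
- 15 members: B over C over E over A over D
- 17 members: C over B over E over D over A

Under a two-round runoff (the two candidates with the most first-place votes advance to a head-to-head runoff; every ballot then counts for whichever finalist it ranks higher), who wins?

E

Round 1 first-place votes: A 28, B 29, C 37, D 0, E 34. C and E advance.
Runoff: C is ranked above E on 52 ballots, E above C on 76.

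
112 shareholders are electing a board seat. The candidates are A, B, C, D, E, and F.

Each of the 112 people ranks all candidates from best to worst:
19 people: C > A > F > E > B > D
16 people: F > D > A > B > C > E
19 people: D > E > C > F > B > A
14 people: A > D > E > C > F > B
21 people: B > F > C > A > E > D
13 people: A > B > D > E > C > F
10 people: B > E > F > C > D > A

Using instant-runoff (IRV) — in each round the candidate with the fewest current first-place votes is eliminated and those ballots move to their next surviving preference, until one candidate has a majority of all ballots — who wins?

A

Round 1: A 27, B 31, C 19, D 19, E 0, F 16. E eliminated.
Round 2: A 27, B 31, C 19, D 19, F 16. F eliminated.
Round 3: A 27, B 31, C 19, D 35. C eliminated.
Round 4: A 46, B 31, D 35. B eliminated.
Round 5: A 67, D 45. A has a majority (≥57).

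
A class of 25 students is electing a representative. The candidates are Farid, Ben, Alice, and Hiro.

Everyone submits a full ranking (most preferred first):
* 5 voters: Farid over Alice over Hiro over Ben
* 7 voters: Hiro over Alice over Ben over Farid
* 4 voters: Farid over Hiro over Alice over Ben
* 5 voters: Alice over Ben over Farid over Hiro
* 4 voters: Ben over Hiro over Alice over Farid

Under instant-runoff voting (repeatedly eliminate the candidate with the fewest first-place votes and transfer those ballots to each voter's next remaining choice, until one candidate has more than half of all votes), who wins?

Round 1: Farid 9, Ben 4, Alice 5, Hiro 7. Ben eliminated.
Round 2: Farid 9, Alice 5, Hiro 11. Alice eliminated.
Round 3: Farid 14, Hiro 11. Farid has a majority (≥13).

Farid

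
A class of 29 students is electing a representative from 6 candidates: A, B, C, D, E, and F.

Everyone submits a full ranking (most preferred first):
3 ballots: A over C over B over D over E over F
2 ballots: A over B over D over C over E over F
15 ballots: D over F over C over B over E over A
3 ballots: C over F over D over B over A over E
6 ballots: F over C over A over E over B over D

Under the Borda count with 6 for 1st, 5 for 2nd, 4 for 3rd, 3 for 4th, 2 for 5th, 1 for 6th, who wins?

F

A: 3×6 + 2×6 + 15×1 + 3×2 + 6×4 = 75
B: 3×4 + 2×5 + 15×3 + 3×3 + 6×2 = 88
C: 3×5 + 2×3 + 15×4 + 3×6 + 6×5 = 129
D: 3×3 + 2×4 + 15×6 + 3×4 + 6×1 = 125
E: 3×2 + 2×2 + 15×2 + 3×1 + 6×3 = 61
F: 3×1 + 2×1 + 15×5 + 3×5 + 6×6 = 131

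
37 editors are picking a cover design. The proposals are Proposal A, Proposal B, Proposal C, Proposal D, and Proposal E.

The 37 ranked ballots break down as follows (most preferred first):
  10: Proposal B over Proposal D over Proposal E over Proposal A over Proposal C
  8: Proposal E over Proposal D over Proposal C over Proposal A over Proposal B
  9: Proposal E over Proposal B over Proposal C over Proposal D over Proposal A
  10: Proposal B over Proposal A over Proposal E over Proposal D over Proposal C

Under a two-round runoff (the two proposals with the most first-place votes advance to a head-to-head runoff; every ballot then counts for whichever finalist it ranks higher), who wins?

Proposal B

Round 1 first-place votes: Proposal A 0, Proposal B 20, Proposal C 0, Proposal D 0, Proposal E 17. Proposal B and Proposal E advance.
Runoff: Proposal B is ranked above Proposal E on 20 ballots, Proposal E above Proposal B on 17.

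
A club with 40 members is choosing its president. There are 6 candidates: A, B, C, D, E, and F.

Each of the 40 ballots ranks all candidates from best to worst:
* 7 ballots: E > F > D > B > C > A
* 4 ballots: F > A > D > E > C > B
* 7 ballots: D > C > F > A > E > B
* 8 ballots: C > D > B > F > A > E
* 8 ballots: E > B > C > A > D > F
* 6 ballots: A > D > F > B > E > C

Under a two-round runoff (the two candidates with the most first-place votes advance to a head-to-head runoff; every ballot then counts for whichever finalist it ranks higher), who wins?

Round 1 first-place votes: A 6, B 0, C 8, D 7, E 15, F 4. E and C advance.
Runoff: E is ranked above C on 25 ballots, C above E on 15.

E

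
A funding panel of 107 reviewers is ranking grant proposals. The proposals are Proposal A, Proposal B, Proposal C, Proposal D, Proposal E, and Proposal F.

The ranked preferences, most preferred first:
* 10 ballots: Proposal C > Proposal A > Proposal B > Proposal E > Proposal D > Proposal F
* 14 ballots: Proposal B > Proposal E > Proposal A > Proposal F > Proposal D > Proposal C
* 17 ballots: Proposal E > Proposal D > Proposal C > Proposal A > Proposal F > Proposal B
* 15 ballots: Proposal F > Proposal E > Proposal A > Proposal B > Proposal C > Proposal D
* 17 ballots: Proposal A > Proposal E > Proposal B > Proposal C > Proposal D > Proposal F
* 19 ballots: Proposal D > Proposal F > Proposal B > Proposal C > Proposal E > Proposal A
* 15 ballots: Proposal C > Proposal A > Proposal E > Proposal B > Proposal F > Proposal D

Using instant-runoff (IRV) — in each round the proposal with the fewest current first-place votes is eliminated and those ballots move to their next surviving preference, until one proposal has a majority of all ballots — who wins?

Round 1: Proposal A 17, Proposal B 14, Proposal C 25, Proposal D 19, Proposal E 17, Proposal F 15. Proposal B eliminated.
Round 2: Proposal A 17, Proposal C 25, Proposal D 19, Proposal E 31, Proposal F 15. Proposal F eliminated.
Round 3: Proposal A 17, Proposal C 25, Proposal D 19, Proposal E 46. Proposal A eliminated.
Round 4: Proposal C 25, Proposal D 19, Proposal E 63. Proposal E has a majority (≥54).

Proposal E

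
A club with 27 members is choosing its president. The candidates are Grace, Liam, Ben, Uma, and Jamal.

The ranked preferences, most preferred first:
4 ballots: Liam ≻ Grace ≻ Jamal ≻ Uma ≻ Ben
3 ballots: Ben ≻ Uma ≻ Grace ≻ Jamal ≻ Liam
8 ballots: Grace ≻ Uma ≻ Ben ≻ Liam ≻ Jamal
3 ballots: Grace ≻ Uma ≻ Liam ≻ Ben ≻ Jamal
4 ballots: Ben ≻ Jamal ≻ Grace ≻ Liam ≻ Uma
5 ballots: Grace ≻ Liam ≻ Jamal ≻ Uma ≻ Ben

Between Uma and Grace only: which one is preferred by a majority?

Grace

Uma is ranked above Grace on 3 ballots; Grace above Uma on 24.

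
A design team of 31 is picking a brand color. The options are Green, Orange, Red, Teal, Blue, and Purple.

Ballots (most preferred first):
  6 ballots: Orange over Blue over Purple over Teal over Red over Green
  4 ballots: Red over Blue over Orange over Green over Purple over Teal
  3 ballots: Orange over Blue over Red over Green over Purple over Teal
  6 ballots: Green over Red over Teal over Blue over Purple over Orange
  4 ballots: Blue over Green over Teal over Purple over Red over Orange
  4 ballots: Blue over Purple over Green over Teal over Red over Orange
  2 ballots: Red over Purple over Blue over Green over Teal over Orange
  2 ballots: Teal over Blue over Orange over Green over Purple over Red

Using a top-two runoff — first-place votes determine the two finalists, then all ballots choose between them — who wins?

Blue

Round 1 first-place votes: Green 6, Orange 9, Red 6, Teal 2, Blue 8, Purple 0. Orange and Blue advance.
Runoff: Orange is ranked above Blue on 9 ballots, Blue above Orange on 22.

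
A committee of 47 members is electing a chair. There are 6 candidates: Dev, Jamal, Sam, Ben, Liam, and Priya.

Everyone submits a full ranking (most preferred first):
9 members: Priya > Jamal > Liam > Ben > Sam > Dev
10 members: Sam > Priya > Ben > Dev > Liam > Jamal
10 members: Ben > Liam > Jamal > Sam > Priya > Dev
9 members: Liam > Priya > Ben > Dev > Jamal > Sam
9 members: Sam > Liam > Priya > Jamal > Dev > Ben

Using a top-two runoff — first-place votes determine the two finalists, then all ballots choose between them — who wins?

Round 1 first-place votes: Dev 0, Jamal 0, Sam 19, Ben 10, Liam 9, Priya 9. Sam and Ben advance.
Runoff: Sam is ranked above Ben on 19 ballots, Ben above Sam on 28.

Ben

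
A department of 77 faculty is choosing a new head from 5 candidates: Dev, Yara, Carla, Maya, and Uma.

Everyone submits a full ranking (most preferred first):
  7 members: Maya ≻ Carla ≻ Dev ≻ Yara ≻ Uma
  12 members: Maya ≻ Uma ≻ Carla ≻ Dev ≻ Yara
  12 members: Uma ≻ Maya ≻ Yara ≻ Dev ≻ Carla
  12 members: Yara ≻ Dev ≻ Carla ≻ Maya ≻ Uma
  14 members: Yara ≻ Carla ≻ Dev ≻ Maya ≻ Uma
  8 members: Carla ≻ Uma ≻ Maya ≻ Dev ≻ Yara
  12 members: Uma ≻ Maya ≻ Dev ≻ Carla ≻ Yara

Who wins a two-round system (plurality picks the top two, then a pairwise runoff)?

Round 1 first-place votes: Dev 0, Yara 26, Carla 8, Maya 19, Uma 24. Yara and Uma advance.
Runoff: Yara is ranked above Uma on 33 ballots, Uma above Yara on 44.

Uma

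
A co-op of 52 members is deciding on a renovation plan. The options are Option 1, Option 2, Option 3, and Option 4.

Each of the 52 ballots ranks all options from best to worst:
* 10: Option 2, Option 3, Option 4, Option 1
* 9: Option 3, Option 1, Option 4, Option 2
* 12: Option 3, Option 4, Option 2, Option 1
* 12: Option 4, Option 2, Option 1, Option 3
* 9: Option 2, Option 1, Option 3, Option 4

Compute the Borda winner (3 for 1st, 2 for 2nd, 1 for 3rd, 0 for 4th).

Option 2

Option 1: 10×0 + 9×2 + 12×0 + 12×1 + 9×2 = 48
Option 2: 10×3 + 9×0 + 12×1 + 12×2 + 9×3 = 93
Option 3: 10×2 + 9×3 + 12×3 + 12×0 + 9×1 = 92
Option 4: 10×1 + 9×1 + 12×2 + 12×3 + 9×0 = 79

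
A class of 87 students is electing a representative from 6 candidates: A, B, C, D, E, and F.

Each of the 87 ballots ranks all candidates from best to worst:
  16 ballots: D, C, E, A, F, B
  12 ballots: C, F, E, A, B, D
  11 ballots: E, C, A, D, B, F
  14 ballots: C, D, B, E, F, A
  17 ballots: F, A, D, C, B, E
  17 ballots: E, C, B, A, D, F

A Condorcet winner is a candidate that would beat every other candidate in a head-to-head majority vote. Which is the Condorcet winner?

C

C vs A: 70–17
C vs B: 87–0
C vs D: 54–33
C vs E: 59–28
C vs F: 70–17
C beats every other candidate.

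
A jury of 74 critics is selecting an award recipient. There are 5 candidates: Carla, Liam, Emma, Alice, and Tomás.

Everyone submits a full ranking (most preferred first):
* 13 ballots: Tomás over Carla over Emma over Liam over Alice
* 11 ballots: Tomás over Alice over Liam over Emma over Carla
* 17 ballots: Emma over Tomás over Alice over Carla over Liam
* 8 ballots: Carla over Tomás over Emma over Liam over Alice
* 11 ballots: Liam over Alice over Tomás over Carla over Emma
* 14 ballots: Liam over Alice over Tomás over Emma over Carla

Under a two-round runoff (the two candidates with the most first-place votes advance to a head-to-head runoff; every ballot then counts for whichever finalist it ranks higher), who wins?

Tomás

Round 1 first-place votes: Carla 8, Liam 25, Emma 17, Alice 0, Tomás 24. Liam and Tomás advance.
Runoff: Liam is ranked above Tomás on 25 ballots, Tomás above Liam on 49.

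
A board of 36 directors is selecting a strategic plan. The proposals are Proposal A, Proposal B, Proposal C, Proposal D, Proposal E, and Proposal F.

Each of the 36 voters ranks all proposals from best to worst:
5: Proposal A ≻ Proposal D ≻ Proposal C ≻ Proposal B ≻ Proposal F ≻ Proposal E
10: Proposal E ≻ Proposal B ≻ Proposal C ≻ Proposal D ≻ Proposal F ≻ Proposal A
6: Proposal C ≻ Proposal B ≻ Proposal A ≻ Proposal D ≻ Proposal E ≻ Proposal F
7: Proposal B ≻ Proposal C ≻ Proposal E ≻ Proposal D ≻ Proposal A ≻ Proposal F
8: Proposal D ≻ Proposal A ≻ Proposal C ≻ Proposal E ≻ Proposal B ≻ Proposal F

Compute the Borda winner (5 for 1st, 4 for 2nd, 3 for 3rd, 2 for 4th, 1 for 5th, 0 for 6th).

Proposal C

Proposal A: 5×5 + 10×0 + 6×3 + 7×1 + 8×4 = 82
Proposal B: 5×2 + 10×4 + 6×4 + 7×5 + 8×1 = 117
Proposal C: 5×3 + 10×3 + 6×5 + 7×4 + 8×3 = 127
Proposal D: 5×4 + 10×2 + 6×2 + 7×2 + 8×5 = 106
Proposal E: 5×0 + 10×5 + 6×1 + 7×3 + 8×2 = 93
Proposal F: 5×1 + 10×1 + 6×0 + 7×0 + 8×0 = 15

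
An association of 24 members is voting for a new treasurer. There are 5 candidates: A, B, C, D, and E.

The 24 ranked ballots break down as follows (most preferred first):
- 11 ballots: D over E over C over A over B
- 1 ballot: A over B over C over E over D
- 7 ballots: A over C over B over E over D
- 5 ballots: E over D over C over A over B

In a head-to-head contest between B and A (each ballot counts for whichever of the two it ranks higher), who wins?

A

B is ranked above A on 0 ballots; A above B on 24.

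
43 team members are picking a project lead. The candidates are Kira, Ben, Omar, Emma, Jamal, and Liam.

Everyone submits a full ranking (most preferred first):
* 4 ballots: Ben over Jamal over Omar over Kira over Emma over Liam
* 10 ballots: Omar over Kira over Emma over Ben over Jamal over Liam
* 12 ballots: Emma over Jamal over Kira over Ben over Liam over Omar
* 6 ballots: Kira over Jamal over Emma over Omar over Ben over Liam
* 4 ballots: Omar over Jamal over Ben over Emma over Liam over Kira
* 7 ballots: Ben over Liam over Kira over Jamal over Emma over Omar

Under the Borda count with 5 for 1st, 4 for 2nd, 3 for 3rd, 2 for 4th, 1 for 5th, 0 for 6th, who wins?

Kira

Kira: 4×2 + 10×4 + 12×3 + 6×5 + 4×0 + 7×3 = 135
Ben: 4×5 + 10×2 + 12×2 + 6×1 + 4×3 + 7×5 = 117
Omar: 4×3 + 10×5 + 12×0 + 6×2 + 4×5 + 7×0 = 94
Emma: 4×1 + 10×3 + 12×5 + 6×3 + 4×2 + 7×1 = 127
Jamal: 4×4 + 10×1 + 12×4 + 6×4 + 4×4 + 7×2 = 128
Liam: 4×0 + 10×0 + 12×1 + 6×0 + 4×1 + 7×4 = 44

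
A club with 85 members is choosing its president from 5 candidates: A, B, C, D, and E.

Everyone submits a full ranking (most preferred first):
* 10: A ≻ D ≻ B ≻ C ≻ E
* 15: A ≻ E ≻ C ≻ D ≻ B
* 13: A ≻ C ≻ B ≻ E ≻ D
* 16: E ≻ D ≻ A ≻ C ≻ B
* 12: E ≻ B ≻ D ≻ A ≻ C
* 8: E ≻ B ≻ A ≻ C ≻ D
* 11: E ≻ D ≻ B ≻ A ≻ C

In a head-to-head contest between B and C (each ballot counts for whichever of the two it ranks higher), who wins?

B is ranked above C on 41 ballots; C above B on 44.

C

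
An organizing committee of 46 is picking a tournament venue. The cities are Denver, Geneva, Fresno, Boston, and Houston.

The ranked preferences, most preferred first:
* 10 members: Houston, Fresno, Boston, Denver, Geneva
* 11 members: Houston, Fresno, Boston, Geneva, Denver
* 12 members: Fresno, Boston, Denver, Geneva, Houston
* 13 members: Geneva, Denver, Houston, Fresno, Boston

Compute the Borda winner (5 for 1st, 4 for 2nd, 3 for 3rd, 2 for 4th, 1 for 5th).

Fresno

Denver: 10×2 + 11×1 + 12×3 + 13×4 = 119
Geneva: 10×1 + 11×2 + 12×2 + 13×5 = 121
Fresno: 10×4 + 11×4 + 12×5 + 13×2 = 170
Boston: 10×3 + 11×3 + 12×4 + 13×1 = 124
Houston: 10×5 + 11×5 + 12×1 + 13×3 = 156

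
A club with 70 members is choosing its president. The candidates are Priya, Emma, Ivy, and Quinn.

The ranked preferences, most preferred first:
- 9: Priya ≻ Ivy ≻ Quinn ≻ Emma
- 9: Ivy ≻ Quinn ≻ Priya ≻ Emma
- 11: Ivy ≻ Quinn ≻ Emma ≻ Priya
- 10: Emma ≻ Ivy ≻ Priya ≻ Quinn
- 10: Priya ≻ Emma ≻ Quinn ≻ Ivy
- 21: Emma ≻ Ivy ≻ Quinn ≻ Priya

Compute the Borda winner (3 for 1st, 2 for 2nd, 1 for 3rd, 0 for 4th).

Ivy

Priya: 9×3 + 9×1 + 11×0 + 10×1 + 10×3 + 21×0 = 76
Emma: 9×0 + 9×0 + 11×1 + 10×3 + 10×2 + 21×3 = 124
Ivy: 9×2 + 9×3 + 11×3 + 10×2 + 10×0 + 21×2 = 140
Quinn: 9×1 + 9×2 + 11×2 + 10×0 + 10×1 + 21×1 = 80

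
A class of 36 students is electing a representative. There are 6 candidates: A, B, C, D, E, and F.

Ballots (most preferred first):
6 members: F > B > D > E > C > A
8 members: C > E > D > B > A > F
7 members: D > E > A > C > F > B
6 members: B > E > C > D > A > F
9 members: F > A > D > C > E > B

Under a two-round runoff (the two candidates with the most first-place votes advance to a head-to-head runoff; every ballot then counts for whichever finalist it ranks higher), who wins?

Round 1 first-place votes: A 0, B 6, C 8, D 7, E 0, F 15. F and C advance.
Runoff: F is ranked above C on 15 ballots, C above F on 21.

C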